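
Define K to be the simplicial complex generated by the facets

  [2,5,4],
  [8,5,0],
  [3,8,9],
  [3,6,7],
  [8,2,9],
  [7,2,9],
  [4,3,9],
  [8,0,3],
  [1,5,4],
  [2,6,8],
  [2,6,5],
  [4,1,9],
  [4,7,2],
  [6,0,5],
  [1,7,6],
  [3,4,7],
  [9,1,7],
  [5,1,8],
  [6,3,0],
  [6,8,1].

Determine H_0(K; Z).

H_0 ≅ Z.

Order the vertices as 0 < 1 < 2 < 3 < 4 < 5 < 6 < 7 < 8 < 9. Listing each simplex with vertices in this order, K has dimension 2 with simplices:

  0-simplices (10): [0], [1], [2], [3], [4], [5], [6], [7], [8], [9]
  1-simplices (30): (30 of them)
  2-simplices (20): (20 of them)

Hence C_0 ≅ Z^10, C_1 ≅ Z^30, C_2 ≅ Z^20.

The boundary map ∂_1: C_1 → C_0 sends each edge [p,q] (with p < q) to q − p.
The resulting 10×30 matrix has rank 9, and its Smith normal form has invariant factors (1,1,1,1,1,1,1,1,1).

∂_2: C_2 → C_1 maps a triangle to the signed sum of its edges. For instance
  ∂[2,4,5] = [4,5] − [2,5] + [2,4],
  ∂[3,4,7] = [4,7] − [3,7] + [3,4].
This gives a 30×20 integer matrix of rank 20; reducing to Smith normal form yields diagonal entries (1,1,1,1,1,1,1,1,1,1,1,1,1,1,1,1,1,1,1,2).

Now H_k = ker ∂_k / im ∂_{k+1}, so:

  H_0: rank C_0 − rank ∂_1 = 10 − 9 = 1, and the invariant factors of ∂_1 are all 1, so H_0 = Z.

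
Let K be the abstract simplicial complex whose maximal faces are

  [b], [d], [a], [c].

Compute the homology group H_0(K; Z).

Order the vertices as a < b < c < d. Listing each simplex with vertices in this order, K has dimension 0 with simplices:

  0-simplices (4): a, b, c, d

giving chain groups C_0 ≅ Z^4.

Reading off H_k = ker ∂_k / im ∂_{k+1}:

  H_0: rank C_0 − rank ∂_1 = 4 − 0 = 4, and there is no ∂_1, so H_0 ≅ Z^4.

H_0 ≅ Z^4.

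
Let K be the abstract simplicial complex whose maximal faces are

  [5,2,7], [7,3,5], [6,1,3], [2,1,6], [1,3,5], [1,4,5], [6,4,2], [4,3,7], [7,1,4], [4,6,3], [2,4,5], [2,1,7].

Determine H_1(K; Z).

H_1 = Z_2.

K has 7 vertices, 18 edges, 12 triangles.
rank ∂_1 = 6, rank ∂_2 = 12 ⇒ b_1 = 18 − 6 − 12 = 0; ∂_2 has invariant factor(s) [2] giving torsion. So H_1 = Z_2.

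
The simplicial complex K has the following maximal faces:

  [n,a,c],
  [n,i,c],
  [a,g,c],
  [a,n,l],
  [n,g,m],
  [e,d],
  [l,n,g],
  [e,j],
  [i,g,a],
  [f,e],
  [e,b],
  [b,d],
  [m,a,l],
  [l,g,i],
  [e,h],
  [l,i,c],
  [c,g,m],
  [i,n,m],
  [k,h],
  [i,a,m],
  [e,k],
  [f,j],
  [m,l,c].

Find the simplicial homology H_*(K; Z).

H_0 ≅ Z^2,  H_1 ≅ Z^5,  H_2 ≅ Z.

Fix the vertex order a < b < c < d < e < f < g < h < i < j < k < l < m < n and write every simplex with vertices in increasing order. Then dim K = 2 and the simplices of K are:

  0-simplices (14): a, b, c, d, e, f, g, h, i, j, k, l, m, n
  1-simplices (30): ac, ag, ai, al, am, an, bd, be, cg, ci, cl, cm, cn, de, ef, eh, ej, ek, fj, gi, gl, gm, gn, hk, il, im, in, lm, ln, mn
  2-simplices (14): acg, acn, agi, aim, alm, aln, cgm, cil, cin, clm, gil, gln, gmn, imn

Hence C_0 ≅ Z^14, C_1 ≅ Z^30, C_2 ≅ Z^14.

Boundary ∂_1: C_1 → C_0 is given by ∂[p,q] = [q] − [p]. For instance
  ∂cm = m − c.
This gives a 14×30 integer matrix of rank 12; reducing to Smith normal form yields diagonal entries (1,1,1,1,1,1,1,1,1,1,1,1).

∂_2: C_2 → C_1 sends each 2-simplex [p,q,r] to [q,r] − [p,r] + [p,q]. For instance
  ∂cil = il − cl + ci,
  ∂alm = lm − am + al.
This gives a 30×14 integer matrix of rank 13; reducing to Smith normal form yields diagonal entries (1,1,1,1,1,1,1,1,1,1,1,1,1).

From H_k ≅ ker(∂_k) / im(∂_{k+1}) we obtain:

  H_0: rank C_0 − rank ∂_1 = 14 − 12 = 2, and the invariant factors of ∂_1 are all 1, so H_0 ≅ Z^2.
  H_1: rank ker ∂_1 − rank ∂_2 = (30 − 12) − 13 = 5, and the invariant factors of ∂_2 are all 1, so H_1 ≅ Z^5.
  H_2: rank ker ∂_2 − rank ∂_3 = (14 − 13) − 0 = 1, and there is no ∂_3, so H_2 ≅ Z.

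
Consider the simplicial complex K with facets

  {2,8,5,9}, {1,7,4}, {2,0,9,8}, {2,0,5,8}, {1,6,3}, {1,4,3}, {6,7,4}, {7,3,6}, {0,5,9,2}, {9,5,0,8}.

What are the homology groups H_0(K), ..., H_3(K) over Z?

H_0 ≅ Z^2,  H_1 ≅ Z,  H_2 = 0,  H_3 ≅ Z.

Fix the vertex order 0 < 1 < 2 < 3 < 4 < 5 < 6 < 7 < 8 < 9 and write every simplex with vertices in increasing order. Then dim K = 3 and the simplices of K are:

  0-simplices (10): [0], [1], [2], [3], [4], [5], [6], [7], [8], [9]
  1-simplices (20): [0,2], [0,5], [0,8], [0,9], [1,3], [1,4], [1,6], [1,7], [2,5], [2,8], [2,9], [3,4], [3,6], [3,7], [4,6], [4,7], [5,8], [5,9], [6,7], [8,9]
  2-simplices (15): [0,2,5], [0,2,8], [0,2,9], [0,5,8], [0,5,9], [0,8,9], [1,3,4], [1,3,6], [1,4,7], [2,5,8], [2,5,9], [2,8,9], [3,6,7], [4,6,7], [5,8,9]
  3-simplices (5): [0,2,5,8], [0,2,5,9], [0,2,8,9], [0,5,8,9], [2,5,8,9]

Hence C_0 ≅ Z^10, C_1 ≅ Z^20, C_2 ≅ Z^15, C_3 ≅ Z^5.

The boundary map ∂_1: C_1 → C_0 sends each edge [p,q] (with p < q) to q − p. For instance
  ∂[1,3] = [3] − [1].
The 10×20 boundary matrix has rank 8 and Smith normal form diag(1,1,1,1,1,1,1,1).

∂_2: C_2 → C_1 sends each 2-simplex [p,q,r] to [q,r] − [p,r] + [p,q]. For instance
  ∂[1,4,7] = [4,7] − [1,7] + [1,4],
  ∂[3,6,7] = [6,7] − [3,7] + [3,6].
The 20×15 boundary matrix has rank 11 and Smith normal form diag(1,1,1,1,1,1,1,1,1,1,1).

The boundary map ∂_3: C_3 → C_2 sends each 3-simplex σ to the alternating sum Σ_i (−1)^i (σ with its i-th vertex removed). For instance
  ∂[0,2,8,9] = [2,8,9] − [0,8,9] + [0,2,9] − [0,2,8],
  ∂[0,5,8,9] = [5,8,9] − [0,8,9] + [0,5,9] − [0,5,8].
This gives a 15×5 integer matrix of rank 4; reducing to Smith normal form yields diagonal entries (1,1,1,1).

Now H_k = ker ∂_k / im ∂_{k+1}, so:

  H_0: rank C_0 − rank ∂_1 = 10 − 8 = 2, and the invariant factors of ∂_1 are all 1, so H_0 ≅ Z^2.
  H_1: rank ker ∂_1 − rank ∂_2 = (20 − 8) − 11 = 1, and the invariant factors of ∂_2 are all 1, so H_1 ≅ Z.
  H_2: rank ker ∂_2 − rank ∂_3 = (15 − 11) − 4 = 0, and the invariant factors of ∂_3 are all 1, so H_2 ≅ 0.
  H_3: rank ker ∂_3 − rank ∂_4 = (5 − 4) − 0 = 1, and there is no ∂_4, so H_3 ≅ Z.

As a check, the Euler characteristic is 10 − 20 + 15 − 5 = 0, which agrees with 2 − 1 + 0 − 1 = 0.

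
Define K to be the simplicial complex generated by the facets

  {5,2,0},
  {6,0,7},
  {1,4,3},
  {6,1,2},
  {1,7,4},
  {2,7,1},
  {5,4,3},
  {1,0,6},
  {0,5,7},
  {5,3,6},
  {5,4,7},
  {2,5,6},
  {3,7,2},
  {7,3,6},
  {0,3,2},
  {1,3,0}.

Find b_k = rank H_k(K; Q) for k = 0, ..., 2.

We work with the vertex ordering 0 < 1 < 2 < 3 < 4 < 5 < 6 < 7. The simplices of K, each written with vertices in increasing order, are:

  0-simplices (8): [0], [1], [2], [3], [4], [5], [6], [7]
  1-simplices (24): (24 of them)
  2-simplices (16): [0,1,3], [0,1,6], [0,2,3], [0,2,5], [0,5,7], [0,6,7], [1,2,6], [1,2,7], [1,3,4], [1,4,7], [2,3,7], [2,5,6], [3,4,5], [3,5,6], [3,6,7], [4,5,7]

giving chain groups C_0 ≅ Z^8, C_1 ≅ Z^24, C_2 ≅ Z^16.

∂_1: C_1 → C_0 is given by ∂[p,q] = [q] − [p].
The 8×24 boundary matrix has rank 7 and Smith normal form diag(1,1,1,1,1,1,1).

∂_2: C_2 → C_1 maps a triangle to the signed sum of its edges. For instance
  ∂[0,5,7] = [5,7] − [0,7] + [0,5],
  ∂[0,1,3] = [1,3] − [0,3] + [0,1].
The 24×16 boundary matrix has rank 15 and Smith normal form diag(1,1,1,1,1,1,1,1,1,1,1,1,1,1,1).

From H_k ≅ ker(∂_k) / im(∂_{k+1}) we obtain:

  H_0: rank C_0 − rank ∂_1 = 8 − 7 = 1, and the invariant factors of ∂_1 are all 1, so H_0 ≅ Z.
  H_1: rank ker ∂_1 − rank ∂_2 = (24 − 7) − 15 = 2, and the invariant factors of ∂_2 are all 1, so H_1 ≅ Z^2.
  H_2: rank ker ∂_2 − rank ∂_3 = (16 − 15) − 0 = 1, and there is no ∂_3, so H_2 ≅ Z.

(K is a triangulation of the torus T^2.)

Hence the Betti numbers are b_0 = 1, b_1 = 2, b_2 = 1.

b_0 = 1, b_1 = 2, b_2 = 1.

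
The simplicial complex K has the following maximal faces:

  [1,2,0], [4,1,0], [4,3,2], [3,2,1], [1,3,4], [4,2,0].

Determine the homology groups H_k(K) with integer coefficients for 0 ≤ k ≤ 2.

We work with the vertex ordering 0 < 1 < 2 < 3 < 4. The simplices of K, each written with vertices in increasing order, are:

  0-simplices (5): [0], [1], [2], [3], [4]
  1-simplices (9): [0,1], [0,2], [0,4], [1,2], [1,3], [1,4], [2,3], [2,4], [3,4]
  2-simplices (6): [0,1,2], [0,1,4], [0,2,4], [1,2,3], [1,3,4], [2,3,4]

giving chain groups C_0 ≅ Z^5, C_1 ≅ Z^9, C_2 ≅ Z^6.

Boundary ∂_1: C_1 → C_0 sends each edge [p,q] (with p < q) to q − p.
The 5×9 boundary matrix has rank 4 and Smith normal form diag(1,1,1,1).

The boundary map ∂_2: C_2 → C_1 sends each 2-simplex [p,q,r] to [q,r] − [p,r] + [p,q]. For instance
  ∂[0,1,2] = [1,2] − [0,2] + [0,1],
  ∂[1,3,4] = [3,4] − [1,4] + [1,3].
This gives a 9×6 integer matrix of rank 5; reducing to Smith normal form yields diagonal entries (1,1,1,1,1).

Computing H_k = (kernel of ∂_k) / (image of ∂_{k+1}):

  H_0: rank C_0 − rank ∂_1 = 5 − 4 = 1, and the invariant factors of ∂_1 are all 1, so H_0 = Z.
  H_1: rank ker ∂_1 − rank ∂_2 = (9 − 4) − 5 = 0, and the invariant factors of ∂_2 are all 1, so H_1 = 0.
  H_2: rank ker ∂_2 − rank ∂_3 = (6 − 5) − 0 = 1, and there is no ∂_3, so H_2 = Z.

(K is a triangulation of the 2-sphere S^2.)

H_0 = Z,  H_1 = 0,  H_2 = Z.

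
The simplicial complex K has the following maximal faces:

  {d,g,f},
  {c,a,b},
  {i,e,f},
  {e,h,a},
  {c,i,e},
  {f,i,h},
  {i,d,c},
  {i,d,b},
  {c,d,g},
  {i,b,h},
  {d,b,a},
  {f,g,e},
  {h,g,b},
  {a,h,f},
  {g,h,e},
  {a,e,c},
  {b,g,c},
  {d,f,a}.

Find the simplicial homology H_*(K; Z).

We work with the vertex ordering a < b < c < d < e < f < g < h < i. The simplices of K, each written with vertices in increasing order, are:

  0-simplices (9): a, b, c, d, e, f, g, h, i
  1-simplices (27): ab, ac, ad, ae, af, ah, bc, bd, bg, bh, bi, cd, ce, cg, ci, df, dg, di, ef, eg, eh, ei, fg, fh, fi, gh, hi
  2-simplices (18): abc, abd, ace, adf, aeh, afh, bcg, bdi, bgh, bhi, cdg, cdi, cei, dfg, efg, efi, egh, fhi

so the chain groups are C_0 ≅ Z^9, C_1 ≅ Z^27, C_2 ≅ Z^18.

Boundary ∂_1: C_1 → C_0 is given by ∂[p,q] = [q] − [p]. For instance
  ∂ce = e − c.
As a 9×27 matrix over Z this has rank 8, with invariant factors (1,1,1,1,1,1,1,1).

Boundary ∂_2: C_2 → C_1 maps a triangle to the signed sum of its edges. For instance
  ∂efg = fg − eg + ef,
  ∂bcg = cg − bg + bc.
The 27×18 boundary matrix has rank 18 and Smith normal form diag(1,1,1,1,1,1,1,1,1,1,1,1,1,1,1,1,1,2).

Reading off H_k = ker ∂_k / im ∂_{k+1}:

  H_0: rank C_0 − rank ∂_1 = 9 − 8 = 1, and the invariant factors of ∂_1 are all 1, so H_0 ≅ Z.
  H_1: rank ker ∂_1 − rank ∂_2 = (27 − 8) − 18 = 1, and ∂_2 has invariant factor 2 > 1, so H_1 ≅ Z ⊕ Z/2.
  H_2: rank ker ∂_2 − rank ∂_3 = (18 − 18) − 0 = 0, and there is no ∂_3, so H_2 ≅ 0.

As a check, the Euler characteristic is 9 − 27 + 18 = 0, which agrees with 1 − 1 + 0 = 0.

H_0 ≅ Z,  H_1 ≅ Z ⊕ Z/2,  H_2 = 0.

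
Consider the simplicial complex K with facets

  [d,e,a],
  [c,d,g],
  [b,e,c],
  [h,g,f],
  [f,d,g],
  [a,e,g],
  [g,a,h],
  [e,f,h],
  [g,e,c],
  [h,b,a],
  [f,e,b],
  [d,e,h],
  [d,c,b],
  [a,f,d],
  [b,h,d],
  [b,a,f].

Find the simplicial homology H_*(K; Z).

H_0 ≅ Z,  H_1 ≅ Z^2,  H_2 ≅ Z.

K has 8 vertices, 24 edges, 16 triangles.
rank ∂_0 = 0, rank ∂_1 = 7 ⇒ b_0 = 8 − 0 − 7 = 1; all invariant factors of ∂_1 are 1 so no torsion. So H_0 ≅ Z.
rank ∂_1 = 7, rank ∂_2 = 15 ⇒ b_1 = 24 − 7 − 15 = 2; all invariant factors of ∂_2 are 1 so no torsion. So H_1 ≅ Z^2.
rank ∂_2 = 15, rank ∂_3 = 0 ⇒ b_2 = 16 − 15 − 0 = 1. So H_2 ≅ Z.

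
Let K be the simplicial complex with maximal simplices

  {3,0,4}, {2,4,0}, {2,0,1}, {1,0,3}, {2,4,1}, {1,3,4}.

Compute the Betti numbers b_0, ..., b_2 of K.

Take the total order 0 < 1 < 2 < 3 < 4 on the vertex set. Then K (dimension 2) consists of the simplices:

  0-simplices (5): [0], [1], [2], [3], [4]
  1-simplices (9): [0,1], [0,2], [0,3], [0,4], [1,2], [1,3], [1,4], [2,4], [3,4]
  2-simplices (6): [0,1,2], [0,1,3], [0,2,4], [0,3,4], [1,2,4], [1,3,4]

so the chain groups are C_0 ≅ Z^5, C_1 ≅ Z^9, C_2 ≅ Z^6.

∂_1: C_1 → C_0 sends each edge [p,q] (with p < q) to q − p. For instance
  ∂[1,4] = [4] − [1].
This gives a 5×9 integer matrix of rank 4; reducing to Smith normal form yields diagonal entries (1,1,1,1).

∂_2: C_2 → C_1 acts by ∂[p,q,r] = [q,r] − [p,r] + [p,q]. For instance
  ∂[1,2,4] = [2,4] − [1,4] + [1,2],
  ∂[1,3,4] = [3,4] − [1,4] + [1,3].
The 9×6 boundary matrix has rank 5 and Smith normal form diag(1,1,1,1,1).

Reading off H_k = ker ∂_k / im ∂_{k+1}:

  H_0: rank C_0 − rank ∂_1 = 5 − 4 = 1, and the invariant factors of ∂_1 are all 1, so H_0 = Z.
  H_1: rank ker ∂_1 − rank ∂_2 = (9 − 4) − 5 = 0, and the invariant factors of ∂_2 are all 1, so H_1 = 0.
  H_2: rank ker ∂_2 − rank ∂_3 = (6 − 5) − 0 = 1, and there is no ∂_3, so H_2 = Z.

As a check, the Euler characteristic is 5 − 9 + 6 = 2, which agrees with 1 − 0 + 1 = 2.

Hence the Betti numbers are b_0 = 1, b_1 = 0, b_2 = 1.

b_0 = 1, b_1 = 0, b_2 = 1.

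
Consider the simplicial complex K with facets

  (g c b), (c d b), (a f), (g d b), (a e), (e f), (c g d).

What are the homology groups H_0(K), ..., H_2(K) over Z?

Fix the vertex order a < b < c < d < e < f < g and write every simplex with vertices in increasing order. Then dim K = 2 and the simplices of K are:

  0-simplices (7): a, b, c, d, e, f, g
  1-simplices (9): ae, af, bc, bd, bg, cd, cg, dg, ef
  2-simplices (4): bcd, bcg, bdg, cdg

so the chain groups are C_0 ≅ Z^7, C_1 ≅ Z^9, C_2 ≅ Z^4.

∂_1: C_1 → C_0 is given by ∂[p,q] = [q] − [p].
As a 7×9 matrix over Z this has rank 5, with invariant factors (1,1,1,1,1).

Boundary ∂_2: C_2 → C_1 sends each 2-simplex [p,q,r] to [q,r] − [p,r] + [p,q]. For instance
  ∂bdg = dg − bg + bd,
  ∂bcd = cd − bd + bc.
As a 9×4 matrix over Z this has rank 3, with invariant factors (1,1,1).

From H_k ≅ ker(∂_k) / im(∂_{k+1}) we obtain:

  H_0: rank C_0 − rank ∂_1 = 7 − 5 = 2, and the invariant factors of ∂_1 are all 1, so H_0 ≅ Z^2.
  H_1: rank ker ∂_1 − rank ∂_2 = (9 − 5) − 3 = 1, and the invariant factors of ∂_2 are all 1, so H_1 ≅ Z.
  H_2: rank ker ∂_2 − rank ∂_3 = (4 − 3) − 0 = 1, and there is no ∂_3, so H_2 ≅ Z.

As a check, the Euler characteristic is 7 − 9 + 4 = 2, which agrees with 2 − 1 + 1 = 2.
(K is a triangulation of the disjoint union of the 2-sphere S^2 and the circle S^1.)

H_0 ≅ Z^2,  H_1 ≅ Z,  H_2 ≅ Z.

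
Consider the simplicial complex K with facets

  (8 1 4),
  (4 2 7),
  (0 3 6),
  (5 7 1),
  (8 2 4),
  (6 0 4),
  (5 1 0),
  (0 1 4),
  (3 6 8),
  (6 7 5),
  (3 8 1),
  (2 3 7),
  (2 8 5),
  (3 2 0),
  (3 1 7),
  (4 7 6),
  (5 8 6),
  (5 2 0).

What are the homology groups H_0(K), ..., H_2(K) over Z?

K has 9 vertices, 27 edges, 18 triangles.
rank ∂_0 = 0, rank ∂_1 = 8 ⇒ b_0 = 9 − 0 − 8 = 1; all invariant factors of ∂_1 are 1 so no torsion. So H_0 ≅ Z.
rank ∂_1 = 8, rank ∂_2 = 17 ⇒ b_1 = 27 − 8 − 17 = 2; all invariant factors of ∂_2 are 1 so no torsion. So H_1 ≅ Z^2.
rank ∂_2 = 17, rank ∂_3 = 0 ⇒ b_2 = 18 − 17 − 0 = 1. So H_2 ≅ Z.

H_0 = Z,  H_1 = Z^2,  H_2 = Z.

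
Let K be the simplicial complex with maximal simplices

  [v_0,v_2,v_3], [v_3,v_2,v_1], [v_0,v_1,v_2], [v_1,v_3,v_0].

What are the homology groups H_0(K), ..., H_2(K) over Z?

We work with the vertex ordering v_0 < v_1 < v_2 < v_3. The simplices of K, each written with vertices in increasing order, are:

  0-simplices (4): [v_0], [v_1], [v_2], [v_3]
  1-simplices (6): [v_0,v_1], [v_0,v_2], [v_0,v_3], [v_1,v_2], [v_1,v_3], [v_2,v_3]
  2-simplices (4): [v_0,v_1,v_2], [v_0,v_1,v_3], [v_0,v_2,v_3], [v_1,v_2,v_3]

giving chain groups C_0 ≅ Z^4, C_1 ≅ Z^6, C_2 ≅ Z^4.

The boundary map ∂_1: C_1 → C_0 is given by ∂[p,q] = [q] − [p]. For instance
  ∂[v_1,v_2] = [v_2] − [v_1].
This gives a 4×6 integer matrix of rank 3; reducing to Smith normal form yields diagonal entries (1,1,1).

The boundary map ∂_2: C_2 → C_1 acts by ∂[p,q,r] = [q,r] − [p,r] + [p,q]. For instance
  ∂[v_0,v_1,v_2] = [v_1,v_2] − [v_0,v_2] + [v_0,v_1],
  ∂[v_0,v_1,v_3] = [v_1,v_3] − [v_0,v_3] + [v_0,v_1].
This gives a 6×4 integer matrix of rank 3; reducing to Smith normal form yields diagonal entries (1,1,1).

Now H_k = ker ∂_k / im ∂_{k+1}, so:

  H_0: rank C_0 − rank ∂_1 = 4 − 3 = 1, and the invariant factors of ∂_1 are all 1, so H_0 = Z.
  H_1: rank ker ∂_1 − rank ∂_2 = (6 − 3) − 3 = 0, and the invariant factors of ∂_2 are all 1, so H_1 = 0.
  H_2: rank ker ∂_2 − rank ∂_3 = (4 − 3) − 0 = 1, and there is no ∂_3, so H_2 = Z.

As a check, the Euler characteristic is 4 − 6 + 4 = 2, which agrees with 1 − 0 + 1 = 2.

H_0 ≅ Z,  H_1 = 0,  H_2 ≅ Z.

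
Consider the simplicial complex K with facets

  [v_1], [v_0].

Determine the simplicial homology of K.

Take the total order v_0 < v_1 on the vertex set. Then K (dimension 0) consists of the simplices:

  0-simplices (2): [v_0], [v_1]

Hence C_0 ≅ Z^2.

Reading off H_k = ker ∂_k / im ∂_{k+1}:

  H_0: rank C_0 − rank ∂_1 = 2 − 0 = 2, and there is no ∂_1, so H_0 = Z^2.

H_0 = Z^2.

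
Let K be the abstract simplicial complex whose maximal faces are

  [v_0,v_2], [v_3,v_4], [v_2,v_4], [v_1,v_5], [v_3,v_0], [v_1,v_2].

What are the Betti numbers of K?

Fix the vertex order v_0 < v_1 < v_2 < v_3 < v_4 < v_5 and write every simplex with vertices in increasing order. Then dim K = 1 and the simplices of K are:

  0-simplices (6): [v_0], [v_1], [v_2], [v_3], [v_4], [v_5]
  1-simplices (6): [v_0,v_2], [v_0,v_3], [v_1,v_2], [v_1,v_5], [v_2,v_4], [v_3,v_4]

Hence C_0 ≅ Z^6, C_1 ≅ Z^6.

∂_1: C_1 → C_0 sends each edge [p,q] (with p < q) to q − p. For instance
  ∂[v_3,v_4] = [v_4] − [v_3].
As a 6×6 matrix over Z this has rank 5, with invariant factors (1,1,1,1,1).

Reading off H_k = ker ∂_k / im ∂_{k+1}:

  H_0: rank C_0 − rank ∂_1 = 6 − 5 = 1, and the invariant factors of ∂_1 are all 1, so H_0 ≅ Z.
  H_1: rank ker ∂_1 − rank ∂_2 = (6 − 5) − 0 = 1, and there is no ∂_2, so H_1 ≅ Z.

Hence the Betti numbers are b_0 = 1, b_1 = 1.

b_0 = 1, b_1 = 1.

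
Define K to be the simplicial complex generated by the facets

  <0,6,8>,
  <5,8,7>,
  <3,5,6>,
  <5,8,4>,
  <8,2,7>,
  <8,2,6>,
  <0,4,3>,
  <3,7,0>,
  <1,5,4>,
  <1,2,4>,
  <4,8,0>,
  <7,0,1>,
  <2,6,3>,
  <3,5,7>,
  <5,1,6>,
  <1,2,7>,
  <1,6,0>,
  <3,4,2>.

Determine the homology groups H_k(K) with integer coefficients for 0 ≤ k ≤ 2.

H_0 ≅ Z,  H_1 ≅ Z^2,  H_2 ≅ Z.

K has 9 vertices, 27 edges, 18 triangles.
rank ∂_0 = 0, rank ∂_1 = 8 ⇒ b_0 = 9 − 0 − 8 = 1; all invariant factors of ∂_1 are 1 so no torsion. So H_0 = Z.
rank ∂_1 = 8, rank ∂_2 = 17 ⇒ b_1 = 27 − 8 − 17 = 2; all invariant factors of ∂_2 are 1 so no torsion. So H_1 = Z^2.
rank ∂_2 = 17, rank ∂_3 = 0 ⇒ b_2 = 18 − 17 − 0 = 1. So H_2 = Z.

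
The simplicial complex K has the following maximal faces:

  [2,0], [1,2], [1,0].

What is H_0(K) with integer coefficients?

Order the vertices as 0 < 1 < 2. Listing each simplex with vertices in this order, K has dimension 1 with simplices:

  0-simplices (3): [0], [1], [2]
  1-simplices (3): [0,1], [0,2], [1,2]

Hence C_0 ≅ Z^3, C_1 ≅ Z^3.

The boundary map ∂_1: C_1 → C_0 sends each edge [p,q] (with p < q) to q − p. For instance
  ∂[0,1] = [1] − [0].
The resulting 3×3 matrix has rank 2, and its Smith normal form has invariant factors (1,1).

Computing H_k = (kernel of ∂_k) / (image of ∂_{k+1}):

  H_0: rank C_0 − rank ∂_1 = 3 − 2 = 1, and the invariant factors of ∂_1 are all 1, so H_0 = Z.

(K is a triangulation of the circle S^1.)

H_0 = Z.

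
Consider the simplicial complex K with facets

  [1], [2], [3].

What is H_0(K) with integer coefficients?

We work with the vertex ordering 1 < 2 < 3. The simplices of K, each written with vertices in increasing order, are:

  0-simplices (3): [1], [2], [3]

so the chain groups are C_0 ≅ Z^3.

Reading off H_k = ker ∂_k / im ∂_{k+1}:

  H_0: rank C_0 − rank ∂_1 = 3 − 0 = 3, and there is no ∂_1, so H_0 ≅ Z^3.

(K is a triangulation of a set of 3 points.)

H_0 = Z^3.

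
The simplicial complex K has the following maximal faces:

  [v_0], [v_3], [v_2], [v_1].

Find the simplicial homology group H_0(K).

H_0 = Z^4.

Fix the vertex order v_0 < v_1 < v_2 < v_3 and write every simplex with vertices in increasing order. Then dim K = 0 and the simplices of K are:

  0-simplices (4): [v_0], [v_1], [v_2], [v_3]

so the chain groups are C_0 ≅ Z^4.

Reading off H_k = ker ∂_k / im ∂_{k+1}:

  H_0: rank C_0 − rank ∂_1 = 4 − 0 = 4, and there is no ∂_1, so H_0 = Z^4.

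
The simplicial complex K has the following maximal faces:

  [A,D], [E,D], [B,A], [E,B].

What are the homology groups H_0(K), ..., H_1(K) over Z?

H_0 ≅ Z,  H_1 ≅ Z.

Take the total order A < B < D < E on the vertex set. Then K (dimension 1) consists of the simplices:

  0-simplices (4): A, B, D, E
  1-simplices (4): AB, AD, BE, DE

so the chain groups are C_0 ≅ Z^4, C_1 ≅ Z^4.

∂_1: C_1 → C_0 maps an edge to its endpoints' difference, ∂[p,q] = q − p. For instance
  ∂AB = B − A.
As a 4×4 matrix over Z this has rank 3, with invariant factors (1,1,1).

Now H_k = ker ∂_k / im ∂_{k+1}, so:

  H_0: rank C_0 − rank ∂_1 = 4 − 3 = 1, and the invariant factors of ∂_1 are all 1, so H_0 ≅ Z.
  H_1: rank ker ∂_1 − rank ∂_2 = (4 − 3) − 0 = 1, and there is no ∂_2, so H_1 ≅ Z.

(K is a triangulation of the circle S^1.)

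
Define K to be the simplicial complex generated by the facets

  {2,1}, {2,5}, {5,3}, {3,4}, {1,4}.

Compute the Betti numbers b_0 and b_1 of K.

b_0 = 1, b_1 = 1.

Take the total order 1 < 2 < 3 < 4 < 5 on the vertex set. Then K (dimension 1) consists of the simplices:

  0-simplices (5): [1], [2], [3], [4], [5]
  1-simplices (5): [1,2], [1,4], [2,5], [3,4], [3,5]

Hence C_0 ≅ Z^5, C_1 ≅ Z^5.

∂_1: C_1 → C_0 maps an edge to its endpoints' difference, ∂[p,q] = q − p.
As a 5×5 matrix over Z this has rank 4, with invariant factors (1,1,1,1).

Now H_k = ker ∂_k / im ∂_{k+1}, so:

  H_0: rank C_0 − rank ∂_1 = 5 − 4 = 1, and the invariant factors of ∂_1 are all 1, so H_0 ≅ Z.
  H_1: rank ker ∂_1 − rank ∂_2 = (5 − 4) − 0 = 1, and there is no ∂_2, so H_1 ≅ Z.

Hence the Betti numbers are b_0 = 1, b_1 = 1.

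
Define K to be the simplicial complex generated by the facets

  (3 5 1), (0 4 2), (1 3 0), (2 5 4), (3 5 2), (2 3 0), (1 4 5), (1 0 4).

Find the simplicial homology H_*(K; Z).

H_0 ≅ Z,  H_1 = 0,  H_2 ≅ Z.

Order the vertices as 0 < 1 < 2 < 3 < 4 < 5. Listing each simplex with vertices in this order, K has dimension 2 with simplices:

  0-simplices (6): [0], [1], [2], [3], [4], [5]
  1-simplices (12): [0,1], [0,2], [0,3], [0,4], [1,3], [1,4], [1,5], [2,3], [2,4], [2,5], [3,5], [4,5]
  2-simplices (8): [0,1,3], [0,1,4], [0,2,3], [0,2,4], [1,3,5], [1,4,5], [2,3,5], [2,4,5]

Hence C_0 ≅ Z^6, C_1 ≅ Z^12, C_2 ≅ Z^8.

The boundary map ∂_1: C_1 → C_0 sends each edge [p,q] (with p < q) to q − p. For instance
  ∂[0,4] = [4] − [0].
The resulting 6×12 matrix has rank 5, and its Smith normal form has invariant factors (1,1,1,1,1).

The boundary map ∂_2: C_2 → C_1 sends each 2-simplex [p,q,r] to [q,r] − [p,r] + [p,q]. For instance
  ∂[0,1,3] = [1,3] − [0,3] + [0,1],
  ∂[1,3,5] = [3,5] − [1,5] + [1,3].
The resulting 12×8 matrix has rank 7, and its Smith normal form has invariant factors (1,1,1,1,1,1,1).

Reading off H_k = ker ∂_k / im ∂_{k+1}:

  H_0: rank C_0 − rank ∂_1 = 6 − 5 = 1, and the invariant factors of ∂_1 are all 1, so H_0 ≅ Z.
  H_1: rank ker ∂_1 − rank ∂_2 = (12 − 5) − 7 = 0, and the invariant factors of ∂_2 are all 1, so H_1 ≅ 0.
  H_2: rank ker ∂_2 − rank ∂_3 = (8 − 7) − 0 = 1, and there is no ∂_3, so H_2 ≅ Z.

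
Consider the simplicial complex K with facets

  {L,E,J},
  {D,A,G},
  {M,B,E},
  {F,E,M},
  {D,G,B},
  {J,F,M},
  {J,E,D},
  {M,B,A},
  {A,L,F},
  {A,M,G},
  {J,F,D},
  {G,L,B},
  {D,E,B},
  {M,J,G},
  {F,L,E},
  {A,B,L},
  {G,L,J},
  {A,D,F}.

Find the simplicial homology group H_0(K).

Fix the vertex order A < B < D < E < F < G < J < L < M and write every simplex with vertices in increasing order. Then dim K = 2 and the simplices of K are:

  0-simplices (9): A, B, D, E, F, G, J, L, M
  1-simplices (27): AB, AD, AF, AG, AL, AM, BD, BE, BG, BL, BM, DE, DF, DG, DJ, EF, EJ, EL, EM, FJ, FL, FM, GJ, GL, GM, JL, JM
  2-simplices (18): ABL, ABM, ADF, ADG, AFL, AGM, BDE, BDG, BEM, BGL, DEJ, DFJ, EFL, EFM, EJL, FJM, GJL, GJM

so the chain groups are C_0 ≅ Z^9, C_1 ≅ Z^27, C_2 ≅ Z^18.

The boundary map ∂_1: C_1 → C_0 maps an edge to its endpoints' difference, ∂[p,q] = q − p. For instance
  ∂AL = L − A.
The resulting 9×27 matrix has rank 8, and its Smith normal form has invariant factors (1,1,1,1,1,1,1,1).

The boundary map ∂_2: C_2 → C_1 maps a triangle to the signed sum of its edges. For instance
  ∂ADF = DF − AF + AD,
  ∂DFJ = FJ − DJ + DF.
The resulting 27×18 matrix has rank 18, and its Smith normal form has invariant factors (1,1,1,1,1,1,1,1,1,1,1,1,1,1,1,1,1,2).

From H_k ≅ ker(∂_k) / im(∂_{k+1}) we obtain:

  H_0: rank C_0 − rank ∂_1 = 9 − 8 = 1, and the invariant factors of ∂_1 are all 1, so H_0 = Z.

(K is a triangulation of the Klein bottle.)

H_0 = Z.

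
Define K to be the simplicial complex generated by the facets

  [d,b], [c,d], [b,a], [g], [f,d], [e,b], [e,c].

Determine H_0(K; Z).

Order the vertices as a < b < c < d < e < f < g. Listing each simplex with vertices in this order, K has dimension 1 with simplices:

  0-simplices (7): a, b, c, d, e, f, g
  1-simplices (6): ab, bd, be, cd, ce, df

Hence C_0 ≅ Z^7, C_1 ≅ Z^6.

Boundary ∂_1: C_1 → C_0 maps an edge to its endpoints' difference, ∂[p,q] = q − p. For instance
  ∂df = f − d.
As a 7×6 matrix over Z this has rank 5, with invariant factors (1,1,1,1,1).

Now H_k = ker ∂_k / im ∂_{k+1}, so:

  H_0: rank C_0 − rank ∂_1 = 7 − 5 = 2, and the invariant factors of ∂_1 are all 1, so H_0 ≅ Z^2.

H_0 ≅ Z^2.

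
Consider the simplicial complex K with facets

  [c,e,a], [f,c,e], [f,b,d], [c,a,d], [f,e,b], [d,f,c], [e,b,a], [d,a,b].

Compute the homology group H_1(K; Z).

H_1 = 0.

Order the vertices as a < b < c < d < e < f. Listing each simplex with vertices in this order, K has dimension 2 with simplices:

  0-simplices (6): a, b, c, d, e, f
  1-simplices (12): ab, ac, ad, ae, bd, be, bf, cd, ce, cf, df, ef
  2-simplices (8): abd, abe, acd, ace, bdf, bef, cdf, cef

so the chain groups are C_0 ≅ Z^6, C_1 ≅ Z^12, C_2 ≅ Z^8.

Boundary ∂_1: C_1 → C_0 is given by ∂[p,q] = [q] − [p]. For instance
  ∂be = e − b.
The 6×12 boundary matrix has rank 5 and Smith normal form diag(1,1,1,1,1).

∂_2: C_2 → C_1 acts by ∂[p,q,r] = [q,r] − [p,r] + [p,q]. For instance
  ∂abe = be − ae + ab,
  ∂cdf = df − cf + cd.
This gives a 12×8 integer matrix of rank 7; reducing to Smith normal form yields diagonal entries (1,1,1,1,1,1,1).

From H_k ≅ ker(∂_k) / im(∂_{k+1}) we obtain:

  H_1: rank ker ∂_1 − rank ∂_2 = (12 − 5) − 7 = 0, and the invariant factors of ∂_2 are all 1, so H_1 = 0.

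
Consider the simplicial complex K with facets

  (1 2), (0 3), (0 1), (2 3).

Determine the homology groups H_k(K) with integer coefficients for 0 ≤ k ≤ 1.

H_0 = Z,  H_1 = Z.

We work with the vertex ordering 0 < 1 < 2 < 3. The simplices of K, each written with vertices in increasing order, are:

  0-simplices (4): [0], [1], [2], [3]
  1-simplices (4): [0,1], [0,3], [1,2], [2,3]

Hence C_0 ≅ Z^4, C_1 ≅ Z^4.

The boundary map ∂_1: C_1 → C_0 maps an edge to its endpoints' difference, ∂[p,q] = q − p.
The resulting 4×4 matrix has rank 3, and its Smith normal form has invariant factors (1,1,1).

From H_k ≅ ker(∂_k) / im(∂_{k+1}) we obtain:

  H_0: rank C_0 − rank ∂_1 = 4 − 3 = 1, and the invariant factors of ∂_1 are all 1, so H_0 ≅ Z.
  H_1: rank ker ∂_1 − rank ∂_2 = (4 − 3) − 0 = 1, and there is no ∂_2, so H_1 ≅ Z.

As a check, the Euler characteristic is 4 − 4 = 0, which agrees with 1 − 1 = 0.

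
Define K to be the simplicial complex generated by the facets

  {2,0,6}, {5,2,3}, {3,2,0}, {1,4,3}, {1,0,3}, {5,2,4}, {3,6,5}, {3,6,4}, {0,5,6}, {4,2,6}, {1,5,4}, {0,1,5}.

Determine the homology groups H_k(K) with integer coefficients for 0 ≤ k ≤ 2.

K has 7 vertices, 18 edges, 12 triangles.
rank ∂_0 = 0, rank ∂_1 = 6 ⇒ b_0 = 7 − 0 − 6 = 1; all invariant factors of ∂_1 are 1 so no torsion. So H_0 = Z.
rank ∂_1 = 6, rank ∂_2 = 12 ⇒ b_1 = 18 − 6 − 12 = 0; ∂_2 has invariant factor(s) [2] giving torsion. So H_1 = Z/2.
rank ∂_2 = 12, rank ∂_3 = 0 ⇒ b_2 = 12 − 12 − 0 = 0. So H_2 = 0.

H_0 = Z,  H_1 = Z/2,  H_2 = 0.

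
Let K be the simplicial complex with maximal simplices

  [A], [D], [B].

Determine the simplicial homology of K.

H_0 ≅ Z^3.

Take the total order A < B < D on the vertex set. Then K (dimension 0) consists of the simplices:

  0-simplices (3): A, B, D

Hence C_0 ≅ Z^3.

Now H_k = ker ∂_k / im ∂_{k+1}, so:

  H_0: rank C_0 − rank ∂_1 = 3 − 0 = 3, and there is no ∂_1, so H_0 ≅ Z^3.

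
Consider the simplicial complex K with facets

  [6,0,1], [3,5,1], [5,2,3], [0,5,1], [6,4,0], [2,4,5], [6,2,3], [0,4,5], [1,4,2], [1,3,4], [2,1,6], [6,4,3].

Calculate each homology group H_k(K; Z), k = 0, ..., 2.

H_0 ≅ Z,  H_1 ≅ Z/2,  H_2 = 0.

Fix the vertex order 0 < 1 < 2 < 3 < 4 < 5 < 6 and write every simplex with vertices in increasing order. Then dim K = 2 and the simplices of K are:

  0-simplices (7): [0], [1], [2], [3], [4], [5], [6]
  1-simplices (18): [0,1], [0,4], [0,5], [0,6], [1,2], [1,3], [1,4], [1,5], [1,6], [2,3], [2,4], [2,5], [2,6], [3,4], [3,5], [3,6], [4,5], [4,6]
  2-simplices (12): [0,1,5], [0,1,6], [0,4,5], [0,4,6], [1,2,4], [1,2,6], [1,3,4], [1,3,5], [2,3,5], [2,3,6], [2,4,5], [3,4,6]

Hence C_0 ≅ Z^7, C_1 ≅ Z^18, C_2 ≅ Z^12.

The boundary map ∂_1: C_1 → C_0 is given by ∂[p,q] = [q] − [p]. For instance
  ∂[1,5] = [5] − [1].
This gives a 7×18 integer matrix of rank 6; reducing to Smith normal form yields diagonal entries (1,1,1,1,1,1).

∂_2: C_2 → C_1 sends each 2-simplex [p,q,r] to [q,r] − [p,r] + [p,q]. For instance
  ∂[0,4,5] = [4,5] − [0,5] + [0,4],
  ∂[1,3,4] = [3,4] − [1,4] + [1,3].
The 18×12 boundary matrix has rank 12 and Smith normal form diag(1,1,1,1,1,1,1,1,1,1,1,2).

Reading off H_k = ker ∂_k / im ∂_{k+1}:

  H_0: rank C_0 − rank ∂_1 = 7 − 6 = 1, and the invariant factors of ∂_1 are all 1, so H_0 ≅ Z.
  H_1: rank ker ∂_1 − rank ∂_2 = (18 − 6) − 12 = 0, and ∂_2 has invariant factor 2 > 1, so H_1 ≅ Z/2.
  H_2: rank ker ∂_2 − rank ∂_3 = (12 − 12) − 0 = 0, and there is no ∂_3, so H_2 ≅ 0.

(K is a triangulation of the real projective plane RP^2.)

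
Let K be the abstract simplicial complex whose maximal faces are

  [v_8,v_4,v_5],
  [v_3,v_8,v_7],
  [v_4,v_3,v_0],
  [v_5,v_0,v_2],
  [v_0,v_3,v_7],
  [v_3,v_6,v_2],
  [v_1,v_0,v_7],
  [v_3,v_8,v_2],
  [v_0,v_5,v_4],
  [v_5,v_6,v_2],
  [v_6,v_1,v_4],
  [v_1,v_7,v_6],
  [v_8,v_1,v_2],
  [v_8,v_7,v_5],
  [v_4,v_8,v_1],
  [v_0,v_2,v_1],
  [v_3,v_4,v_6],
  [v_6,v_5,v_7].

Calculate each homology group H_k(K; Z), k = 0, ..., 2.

H_0 = Z,  H_1 = Z^2,  H_2 = Z.

Order the vertices as v_0 < v_1 < v_2 < v_3 < v_4 < v_5 < v_6 < v_7 < v_8. Listing each simplex with vertices in this order, K has dimension 2 with simplices:

  0-simplices (9): [v_0], [v_1], [v_2], [v_3], [v_4], [v_5], [v_6], [v_7], [v_8]
  1-simplices (27): (27 of them)
  2-simplices (18): (18 of them)

so the chain groups are C_0 ≅ Z^9, C_1 ≅ Z^27, C_2 ≅ Z^18.

∂_1: C_1 → C_0 is given by ∂[p,q] = [q] − [p]. For instance
  ∂[v_3,v_4] = [v_4] − [v_3].
As a 9×27 matrix over Z this has rank 8, with invariant factors (1,1,1,1,1,1,1,1).

∂_2: C_2 → C_1 acts by ∂[p,q,r] = [q,r] − [p,r] + [p,q]. For instance
  ∂[v_2,v_3,v_8] = [v_3,v_8] − [v_2,v_8] + [v_2,v_3],
  ∂[v_3,v_7,v_8] = [v_7,v_8] − [v_3,v_8] + [v_3,v_7].
This gives a 27×18 integer matrix of rank 17; reducing to Smith normal form yields diagonal entries (1,1,1,1,1,1,1,1,1,1,1,1,1,1,1,1,1).

Computing H_k = (kernel of ∂_k) / (image of ∂_{k+1}):

  H_0: rank C_0 − rank ∂_1 = 9 − 8 = 1, and the invariant factors of ∂_1 are all 1, so H_0 = Z.
  H_1: rank ker ∂_1 − rank ∂_2 = (27 − 8) − 17 = 2, and the invariant factors of ∂_2 are all 1, so H_1 = Z^2.
  H_2: rank ker ∂_2 − rank ∂_3 = (18 − 17) − 0 = 1, and there is no ∂_3, so H_2 = Z.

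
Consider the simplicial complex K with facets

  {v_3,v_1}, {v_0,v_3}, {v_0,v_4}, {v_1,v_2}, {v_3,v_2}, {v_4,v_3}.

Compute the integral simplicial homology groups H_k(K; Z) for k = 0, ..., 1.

H_0 ≅ Z,  H_1 ≅ Z^2.

K has 5 vertices, 6 edges.
rank ∂_0 = 0, rank ∂_1 = 4 ⇒ b_0 = 5 − 0 − 4 = 1; all invariant factors of ∂_1 are 1 so no torsion. So H_0 = Z.
rank ∂_1 = 4, rank ∂_2 = 0 ⇒ b_1 = 6 − 4 − 0 = 2. So H_1 = Z^2.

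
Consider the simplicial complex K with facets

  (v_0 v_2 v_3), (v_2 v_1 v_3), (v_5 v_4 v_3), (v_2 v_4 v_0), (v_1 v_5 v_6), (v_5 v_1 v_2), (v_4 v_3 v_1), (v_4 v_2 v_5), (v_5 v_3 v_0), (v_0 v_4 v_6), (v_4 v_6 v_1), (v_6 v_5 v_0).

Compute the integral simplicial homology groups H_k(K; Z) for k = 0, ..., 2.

We work with the vertex ordering v_0 < v_1 < v_2 < v_3 < v_4 < v_5 < v_6. The simplices of K, each written with vertices in increasing order, are:

  0-simplices (7): [v_0], [v_1], [v_2], [v_3], [v_4], [v_5], [v_6]
  1-simplices (18): (18 of them)
  2-simplices (12): (12 of them)

giving chain groups C_0 ≅ Z^7, C_1 ≅ Z^18, C_2 ≅ Z^12.

∂_1: C_1 → C_0 is given by ∂[p,q] = [q] − [p]. For instance
  ∂[v_1,v_2] = [v_2] − [v_1].
The resulting 7×18 matrix has rank 6, and its Smith normal form has invariant factors (1,1,1,1,1,1).

Boundary ∂_2: C_2 → C_1 sends each 2-simplex [p,q,r] to [q,r] − [p,r] + [p,q]. For instance
  ∂[v_2,v_4,v_5] = [v_4,v_5] − [v_2,v_5] + [v_2,v_4],
  ∂[v_0,v_2,v_4] = [v_2,v_4] − [v_0,v_4] + [v_0,v_2].
As a 18×12 matrix over Z this has rank 12, with invariant factors (1,1,1,1,1,1,1,1,1,1,1,2).

From H_k ≅ ker(∂_k) / im(∂_{k+1}) we obtain:

  H_0: rank C_0 − rank ∂_1 = 7 − 6 = 1, and the invariant factors of ∂_1 are all 1, so H_0 ≅ Z.
  H_1: rank ker ∂_1 − rank ∂_2 = (18 − 6) − 12 = 0, and ∂_2 has invariant factor 2 > 1, so H_1 ≅ Z/2.
  H_2: rank ker ∂_2 − rank ∂_3 = (12 − 12) − 0 = 0, and there is no ∂_3, so H_2 ≅ 0.

As a check, the Euler characteristic is 7 − 18 + 12 = 1, which agrees with 1 − 0 + 0 = 1.
(K is a triangulation of the real projective plane RP^2.)

H_0 = Z,  H_1 = Z/2,  H_2 = 0.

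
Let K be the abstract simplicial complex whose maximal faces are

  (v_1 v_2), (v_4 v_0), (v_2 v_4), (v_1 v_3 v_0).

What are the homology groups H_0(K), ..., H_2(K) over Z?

H_0 = Z,  H_1 = Z,  H_2 = 0.

K has 5 vertices, 6 edges, 1 triangle.
rank ∂_0 = 0, rank ∂_1 = 4 ⇒ b_0 = 5 − 0 − 4 = 1; all invariant factors of ∂_1 are 1 so no torsion. So H_0 = Z.
rank ∂_1 = 4, rank ∂_2 = 1 ⇒ b_1 = 6 − 4 − 1 = 1; all invariant factors of ∂_2 are 1 so no torsion. So H_1 = Z.
rank ∂_2 = 1, rank ∂_3 = 0 ⇒ b_2 = 1 − 1 − 0 = 0. So H_2 = 0.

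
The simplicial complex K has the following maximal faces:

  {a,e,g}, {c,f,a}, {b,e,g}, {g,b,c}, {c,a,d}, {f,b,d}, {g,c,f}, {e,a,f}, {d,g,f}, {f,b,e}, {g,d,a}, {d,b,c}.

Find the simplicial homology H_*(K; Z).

Fix the vertex order a < b < c < d < e < f < g and write every simplex with vertices in increasing order. Then dim K = 2 and the simplices of K are:

  0-simplices (7): a, b, c, d, e, f, g
  1-simplices (18): ac, ad, ae, af, ag, bc, bd, be, bf, bg, cd, cf, cg, df, dg, ef, eg, fg
  2-simplices (12): acd, acf, adg, aef, aeg, bcd, bcg, bdf, bef, beg, cfg, dfg

giving chain groups C_0 ≅ Z^7, C_1 ≅ Z^18, C_2 ≅ Z^12.

The boundary map ∂_1: C_1 → C_0 sends each edge [p,q] (with p < q) to q − p.
As a 7×18 matrix over Z this has rank 6, with invariant factors (1,1,1,1,1,1).

∂_2: C_2 → C_1 sends each 2-simplex [p,q,r] to [q,r] − [p,r] + [p,q]. For instance
  ∂dfg = fg − dg + df,
  ∂acf = cf − af + ac.
The resulting 18×12 matrix has rank 12, and its Smith normal form has invariant factors (1,1,1,1,1,1,1,1,1,1,1,2).

From H_k ≅ ker(∂_k) / im(∂_{k+1}) we obtain:

  H_0: rank C_0 − rank ∂_1 = 7 − 6 = 1, and the invariant factors of ∂_1 are all 1, so H_0 ≅ Z.
  H_1: rank ker ∂_1 − rank ∂_2 = (18 − 6) − 12 = 0, and ∂_2 has invariant factor 2 > 1, so H_1 ≅ Z/2Z.
  H_2: rank ker ∂_2 − rank ∂_3 = (12 − 12) − 0 = 0, and there is no ∂_3, so H_2 ≅ 0.

H_0 ≅ Z,  H_1 ≅ Z/2Z,  H_2 = 0.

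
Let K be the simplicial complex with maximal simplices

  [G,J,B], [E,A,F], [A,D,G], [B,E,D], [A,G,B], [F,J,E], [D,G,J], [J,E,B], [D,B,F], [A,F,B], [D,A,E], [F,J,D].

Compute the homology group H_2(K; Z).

K has 7 vertices, 18 edges, 12 triangles.
rank ∂_2 = 12, rank ∂_3 = 0 ⇒ b_2 = 12 − 12 − 0 = 0. So H_2 = 0.

H_2 = 0.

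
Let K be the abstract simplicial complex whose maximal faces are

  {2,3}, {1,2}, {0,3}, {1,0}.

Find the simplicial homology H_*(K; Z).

We work with the vertex ordering 0 < 1 < 2 < 3. The simplices of K, each written with vertices in increasing order, are:

  0-simplices (4): [0], [1], [2], [3]
  1-simplices (4): [0,1], [0,3], [1,2], [2,3]

Hence C_0 ≅ Z^4, C_1 ≅ Z^4.

The boundary map ∂_1: C_1 → C_0 maps an edge to its endpoints' difference, ∂[p,q] = q − p.
The 4×4 boundary matrix has rank 3 and Smith normal form diag(1,1,1).

Computing H_k = (kernel of ∂_k) / (image of ∂_{k+1}):

  H_0: rank C_0 − rank ∂_1 = 4 − 3 = 1, and the invariant factors of ∂_1 are all 1, so H_0 = Z.
  H_1: rank ker ∂_1 − rank ∂_2 = (4 − 3) − 0 = 1, and there is no ∂_2, so H_1 = Z.

(K is a triangulation of the circle S^1.)

H_0 = Z,  H_1 = Z.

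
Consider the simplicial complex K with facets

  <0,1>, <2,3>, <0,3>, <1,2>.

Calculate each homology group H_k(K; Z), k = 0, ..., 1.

Take the total order 0 < 1 < 2 < 3 on the vertex set. Then K (dimension 1) consists of the simplices:

  0-simplices (4): [0], [1], [2], [3]
  1-simplices (4): [0,1], [0,3], [1,2], [2,3]

giving chain groups C_0 ≅ Z^4, C_1 ≅ Z^4.

The boundary map ∂_1: C_1 → C_0 sends each edge [p,q] (with p < q) to q − p. For instance
  ∂[0,1] = [1] − [0].
This gives a 4×4 integer matrix of rank 3; reducing to Smith normal form yields diagonal entries (1,1,1).

Computing H_k = (kernel of ∂_k) / (image of ∂_{k+1}):

  H_0: rank C_0 − rank ∂_1 = 4 − 3 = 1, and the invariant factors of ∂_1 are all 1, so H_0 = Z.
  H_1: rank ker ∂_1 − rank ∂_2 = (4 − 3) − 0 = 1, and there is no ∂_2, so H_1 = Z.

(K is a triangulation of the circle S^1.)

H_0 ≅ Z,  H_1 ≅ Z.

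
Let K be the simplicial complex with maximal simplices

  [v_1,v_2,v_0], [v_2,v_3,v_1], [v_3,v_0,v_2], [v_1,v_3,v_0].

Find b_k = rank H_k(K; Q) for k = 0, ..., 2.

b_0 = 1, b_1 = 0, b_2 = 1.

We work with the vertex ordering v_0 < v_1 < v_2 < v_3. The simplices of K, each written with vertices in increasing order, are:

  0-simplices (4): [v_0], [v_1], [v_2], [v_3]
  1-simplices (6): [v_0,v_1], [v_0,v_2], [v_0,v_3], [v_1,v_2], [v_1,v_3], [v_2,v_3]
  2-simplices (4): [v_0,v_1,v_2], [v_0,v_1,v_3], [v_0,v_2,v_3], [v_1,v_2,v_3]

giving chain groups C_0 ≅ Z^4, C_1 ≅ Z^6, C_2 ≅ Z^4.

∂_1: C_1 → C_0 sends each edge [p,q] (with p < q) to q − p.
As a 4×6 matrix over Z this has rank 3, with invariant factors (1,1,1).

The boundary map ∂_2: C_2 → C_1 acts by ∂[p,q,r] = [q,r] − [p,r] + [p,q]. For instance
  ∂[v_1,v_2,v_3] = [v_2,v_3] − [v_1,v_3] + [v_1,v_2],
  ∂[v_0,v_1,v_3] = [v_1,v_3] − [v_0,v_3] + [v_0,v_1].
As a 6×4 matrix over Z this has rank 3, with invariant factors (1,1,1).

Computing H_k = (kernel of ∂_k) / (image of ∂_{k+1}):

  H_0: rank C_0 − rank ∂_1 = 4 − 3 = 1, and the invariant factors of ∂_1 are all 1, so H_0 ≅ Z.
  H_1: rank ker ∂_1 − rank ∂_2 = (6 − 3) − 3 = 0, and the invariant factors of ∂_2 are all 1, so H_1 ≅ 0.
  H_2: rank ker ∂_2 − rank ∂_3 = (4 − 3) − 0 = 1, and there is no ∂_3, so H_2 ≅ Z.

Hence the Betti numbers are b_0 = 1, b_1 = 0, b_2 = 1.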